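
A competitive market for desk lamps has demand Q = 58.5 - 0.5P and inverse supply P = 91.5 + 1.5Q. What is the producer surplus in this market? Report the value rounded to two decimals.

39.81

Rewriting demand in inverse form: P = 117 - 2Q.
Set 117 - 2Q = 91.5 + 1.5Q, which gives 25.5 = 3.5Q, so Q* = 7.2857 and P* = 117 - 2(7.2857) = 102.4286.
PS is the area between P* and the supply curve from 0 to Q*: (1/2)(7.2857)(10.9286) = 39.8112.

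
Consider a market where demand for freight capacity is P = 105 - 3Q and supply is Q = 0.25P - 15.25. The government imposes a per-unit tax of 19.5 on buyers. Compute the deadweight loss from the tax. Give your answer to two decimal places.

Rewriting supply in inverse form: P = 61 + 4Q.
Pre-tax equilibrium: 105 - 3Q = 61 + 4Q gives Q* = 6.2857, P* = 86.1429.
A tax on buyers shifts demand down by 19.5: (105 - 19.5) - 3Q = 61 + 4Q, so Q_t = 3.5. Buyers pay P_b = 94.5; sellers receive P_s = P_b - 19.5 = 75.
Deadweight loss is the triangle between the curves from Q_t to Q*: (1/2)(6.2857 - 3.5)(19.5) = 27.1607.

27.16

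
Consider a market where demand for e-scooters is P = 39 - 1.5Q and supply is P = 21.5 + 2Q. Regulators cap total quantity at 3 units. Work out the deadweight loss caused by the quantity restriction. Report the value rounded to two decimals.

7.00

Without the quota, 39 - 1.5Q = 21.5 + 2Q gives Q* = 5.
At Q = 3 the demand price is 39 - 1.5(3) = 34.5 and the supply price is 21.5 + 2(3) = 27.5.
DWL = (1/2)(gap between curves at 3) x (Q* - 3) = (1/2)(7)(2) = 7.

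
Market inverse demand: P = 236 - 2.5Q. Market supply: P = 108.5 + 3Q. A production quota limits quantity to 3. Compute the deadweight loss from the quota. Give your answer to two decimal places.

1120.09

Without the quota, 236 - 2.5Q = 108.5 + 3Q gives Q* = 23.1818.
At Q = 3 the demand price is 236 - 2.5(3) = 228.5 and the supply price is 108.5 + 3(3) = 117.5.
DWL = (1/2)(gap between curves at 3) x (Q* - 3) = (1/2)(111)(20.1818) = 1120.0909.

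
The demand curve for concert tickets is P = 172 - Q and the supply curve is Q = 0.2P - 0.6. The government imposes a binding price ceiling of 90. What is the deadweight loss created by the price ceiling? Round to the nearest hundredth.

347.76

Rewriting supply in inverse form: P = 3 + 5Q.
Free-market equilibrium: 172 - Q = 3 + 5Q gives Q* = 28.1667, P* = 143.8333.
At the ceiling price 90, quantity supplied is (90 - 3)/5 = 17.4; supply is the short side, so Q = 17.4 trades at P = 90.
At Q = 17.4 the demand price is 154.6 and the supply price is 90. Deadweight loss is the triangle between the curves from 17.4 to 28.1667: (1/2)(154.6 - 90)(28.1667 - 17.4) = 347.7633.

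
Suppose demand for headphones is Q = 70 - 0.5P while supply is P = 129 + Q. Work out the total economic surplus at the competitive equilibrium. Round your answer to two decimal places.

20.17

Rewriting demand in inverse form: P = 140 - 2Q.
Set 140 - 2Q = 129 + Q, which gives 11 = 3Q, so Q* = 3.6667 and P* = 140 - 2(3.6667) = 132.6667.
Total surplus is the full triangle between the curves from 0 to Q*: (1/2)(3.6667)(140 - 129) = 20.1667.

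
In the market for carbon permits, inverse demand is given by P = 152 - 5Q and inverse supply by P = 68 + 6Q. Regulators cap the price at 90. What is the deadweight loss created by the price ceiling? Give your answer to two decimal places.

86.67

Without the control, 152 - 5Q = 68 + 6Q so Q* = 7.6364 and P* = 113.8182.
At P = 90, sellers supply (90 - 68)/6 = 3.6667 while buyers want more, so the quantity traded is 3.6667 at price 90.
At Q = 3.6667 the demand price is 133.6667 and the supply price is 90. Deadweight loss is the triangle between the curves from 3.6667 to 7.6364: (1/2)(133.6667 - 90)(7.6364 - 3.6667) = 86.6717.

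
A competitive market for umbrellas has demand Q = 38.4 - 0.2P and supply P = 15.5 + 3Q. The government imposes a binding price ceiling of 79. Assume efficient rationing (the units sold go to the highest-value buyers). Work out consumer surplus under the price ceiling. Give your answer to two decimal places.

Rewriting demand in inverse form: P = 192 - 5Q.
Without the control, 192 - 5Q = 15.5 + 3Q so Q* = 22.0625 and P* = 81.6875.
At the ceiling price 79, quantity supplied is (79 - 15.5)/3 = 21.1667; supply is the short side, so Q = 21.1667 trades at P = 79.
The demand price at Q = 21.1667 is 86.1667. CS is the trapezoid between demand and 79 over [0, 21.1667]: (1/2)[(192 - 79) + (86.1667 - 79)](21.1667) = 1271.7639.

1271.76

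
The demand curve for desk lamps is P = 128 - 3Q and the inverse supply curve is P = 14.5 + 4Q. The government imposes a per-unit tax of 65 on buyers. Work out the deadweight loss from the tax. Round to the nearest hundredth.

Without the tax, 128 - 3Q = 14.5 + 4Q so Q* = 16.2143 and P* = 79.3571.
A tax on buyers shifts demand down by 65: (128 - 65) - 3Q = 14.5 + 4Q, so Q_t = 6.9286. Buyers pay P_b = 107.2143; sellers receive P_s = P_b - 65 = 42.2143.
Deadweight loss is the triangle between the curves from Q_t to Q*: (1/2)(16.2143 - 6.9286)(65) = 301.7857.

301.79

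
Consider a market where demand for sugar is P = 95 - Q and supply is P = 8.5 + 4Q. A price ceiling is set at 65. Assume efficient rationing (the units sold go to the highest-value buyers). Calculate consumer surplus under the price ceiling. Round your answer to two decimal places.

323.99

Without the control, 95 - Q = 8.5 + 4Q so Q* = 17.3 and P* = 77.7.
At P = 65, sellers supply (65 - 8.5)/4 = 14.125 while buyers want more, so the quantity traded is 14.125 at price 65.
The demand price at Q = 14.125 is 80.875. CS is the trapezoid between demand and 65 over [0, 14.125]: (1/2)[(95 - 65) + (80.875 - 65)](14.125) = 323.9922.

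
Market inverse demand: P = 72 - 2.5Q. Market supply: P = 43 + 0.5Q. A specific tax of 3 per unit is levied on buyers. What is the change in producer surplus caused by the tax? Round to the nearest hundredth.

Without the tax, 72 - 2.5Q = 43 + 0.5Q so Q* = 9.6667 and P* = 47.8333.
With the tax, buyers' net willingness to pay falls by 3: (72 - 3) - 2.5Q = 43 + 0.5Q, so Q_t = 8.6667. Buyers pay P_b = 50.3333; sellers receive P_s = P_b - 3 = 47.3333.
PS falls from (1/2)(9.6667)(4.8333) = 23.3611 to (1/2)(8.6667)(4.3333) = 18.7778, a change of -4.5833.

-4.58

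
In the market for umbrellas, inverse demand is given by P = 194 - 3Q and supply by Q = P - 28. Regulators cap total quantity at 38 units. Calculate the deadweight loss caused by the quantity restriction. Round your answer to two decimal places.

Rewriting supply in inverse form: P = 28 + Q.
Unrestricted equilibrium: Q* = (194 - 28)/(3 + 1) = 41.5.
At Q = 38 the demand price is 194 - 3(38) = 80 and the supply price is 28 + (38) = 66.
DWL = (1/2)(gap between curves at 38) x (Q* - 38) = (1/2)(14)(3.5) = 24.5.

24.50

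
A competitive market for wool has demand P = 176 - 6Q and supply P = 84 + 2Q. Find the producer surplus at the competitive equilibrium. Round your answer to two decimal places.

Setting demand equal to supply, 92 = 8Q, so Q* = 11.5 and P* = 107.
PS is the area between P* and the supply curve from 0 to Q*: (1/2)(11.5)(23) = 132.25.

132.25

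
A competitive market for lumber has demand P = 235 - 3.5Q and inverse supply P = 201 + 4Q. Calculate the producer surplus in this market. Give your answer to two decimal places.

41.10

Equilibrium: 235 - 3.5Q = 201 + 4Q, so Q* = 4.5333 and P* = 219.1333.
The supply curve's price intercept is 201, so PS = (1/2)(Q*)(P* - 201) = (1/2)(4.5333)(18.1333) = 41.1022.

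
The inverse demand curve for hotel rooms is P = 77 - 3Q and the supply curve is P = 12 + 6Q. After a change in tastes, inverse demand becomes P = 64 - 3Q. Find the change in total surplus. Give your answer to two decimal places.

Initial equilibrium: Q_0 = 7.2222, P_0 = 55.3333; CS_0 = (1/2)(7.2222)(21.6667) = 78.2407, PS_0 = (1/2)(7.2222)(43.3333) = 156.4815.
New equilibrium: 64 - 3Q = 12 + 6Q gives Q_1 = 5.7778, P_1 = 46.6667; CS_1 = 50.0741, PS_1 = 100.1481.
Change in total surplus = (50.0741 + 100.1481) - (78.2407 + 156.4815) = -84.5.

-84.50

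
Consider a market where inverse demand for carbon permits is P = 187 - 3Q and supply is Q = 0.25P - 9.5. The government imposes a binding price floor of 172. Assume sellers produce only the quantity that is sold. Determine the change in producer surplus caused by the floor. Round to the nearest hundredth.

-286.16

Rewriting supply in inverse form: P = 38 + 4Q.
Without the control, 187 - 3Q = 38 + 4Q so Q* = 21.2857 and P* = 123.1429.
At the floor price 172, quantity demanded is (187 - 172)/3 = 5; demand is the short side, so Q = 5 trades at P = 172.
PS goes from (1/2)(21.2857)(85.1429) = 906.1633 to 620 (computed as (172 - 38)(5) - (1/2)(4)(5)^2), a change of -286.1633.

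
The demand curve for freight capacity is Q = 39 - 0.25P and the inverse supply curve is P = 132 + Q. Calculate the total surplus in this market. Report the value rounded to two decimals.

57.60

Rewriting demand in inverse form: P = 156 - 4Q.
Set 156 - 4Q = 132 + Q, which gives 24 = 5Q, so Q* = 4.8 and P* = 156 - 4(4.8) = 136.8.
CS = (1/2)(4.8)(19.2) = 46.08 and PS = (1/2)(4.8)(4.8) = 11.52, so total surplus = 57.6.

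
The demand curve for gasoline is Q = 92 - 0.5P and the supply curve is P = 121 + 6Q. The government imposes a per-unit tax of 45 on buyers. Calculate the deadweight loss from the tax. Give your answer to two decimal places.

126.56

Rewriting demand in inverse form: P = 184 - 2Q.
Pre-tax equilibrium: 184 - 2Q = 121 + 6Q gives Q* = 7.875, P* = 168.25.
With the tax, buyers' net willingness to pay falls by 45: (184 - 45) - 2Q = 121 + 6Q, so Q_t = 2.25. Buyers pay P_b = 179.5; sellers receive P_s = P_b - 45 = 134.5.
The welfare triangle lost has base Q* - Q_t = 5.625 and height t = 45, so DWL = (1/2)(5.625)(45) = 126.5625.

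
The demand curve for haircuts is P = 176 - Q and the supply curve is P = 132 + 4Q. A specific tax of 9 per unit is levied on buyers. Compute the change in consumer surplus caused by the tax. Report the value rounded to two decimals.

-14.22

Pre-tax equilibrium: 176 - Q = 132 + 4Q gives Q* = 8.8, P* = 167.2.
A tax on buyers shifts demand down by 9: (176 - 9) - Q = 132 + 4Q, so Q_t = 7. Buyers pay P_b = 169; sellers receive P_s = P_b - 9 = 160.
Consumers lose the trapezoid between P* and P_b out to Q_t plus the triangle from Q_t to Q*: change in CS = 24.5 - 38.72 = -14.22.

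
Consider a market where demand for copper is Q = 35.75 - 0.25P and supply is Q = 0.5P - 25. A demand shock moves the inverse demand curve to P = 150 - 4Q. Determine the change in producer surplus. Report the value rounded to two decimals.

Rewriting demand in inverse form: P = 143 - 4Q.
Rewriting supply in inverse form: P = 50 + 2Q.
Initial equilibrium: Q_0 = 15.5, P_0 = 81; CS_0 = (1/2)(15.5)(62) = 480.5, PS_0 = (1/2)(15.5)(31) = 240.25.
New equilibrium: 150 - 4Q = 50 + 2Q gives Q_1 = 16.6667, P_1 = 83.3333; CS_1 = 555.5556, PS_1 = 277.7778.
Change in producer surplus = 277.7778 - 240.25 = 37.5278.

37.53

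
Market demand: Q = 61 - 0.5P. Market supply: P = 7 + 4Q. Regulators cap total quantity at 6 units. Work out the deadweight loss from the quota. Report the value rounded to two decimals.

Rewriting demand in inverse form: P = 122 - 2Q.
Unrestricted equilibrium: Q* = (122 - 7)/(2 + 4) = 19.1667.
At Q = 6 the demand price is 122 - 2(6) = 110 and the supply price is 7 + 4(6) = 31.
Deadweight loss is the triangle between the curves from 6 to 19.1667: (1/2)(110 - 31)(19.1667 - 6) = 520.0833.

520.08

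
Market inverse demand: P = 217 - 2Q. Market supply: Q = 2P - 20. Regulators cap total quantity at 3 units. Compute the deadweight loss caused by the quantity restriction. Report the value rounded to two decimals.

Rewriting supply in inverse form: P = 10 + 0.5Q.
Unrestricted equilibrium: Q* = (217 - 10)/(2 + 0.5) = 82.8.
At Q = 3 the demand price is 217 - 2(3) = 211 and the supply price is 10 + 0.5(3) = 11.5.
DWL = (1/2)(gap between curves at 3) x (Q* - 3) = (1/2)(199.5)(79.8) = 7960.05.

7960.05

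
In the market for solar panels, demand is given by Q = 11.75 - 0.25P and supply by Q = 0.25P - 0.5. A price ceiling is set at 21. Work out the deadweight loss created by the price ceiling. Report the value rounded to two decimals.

Rewriting demand in inverse form: P = 47 - 4Q.
Rewriting supply in inverse form: P = 2 + 4Q.
Free-market equilibrium: 47 - 4Q = 2 + 4Q gives Q* = 5.625, P* = 24.5.
At P = 21, sellers supply (21 - 2)/4 = 4.75 while buyers want more, so the quantity traded is 4.75 at price 21.
At Q = 4.75 the demand price is 28 and the supply price is 21. Deadweight loss is the triangle between the curves from 4.75 to 5.625: (1/2)(28 - 21)(5.625 - 4.75) = 3.0625.

3.06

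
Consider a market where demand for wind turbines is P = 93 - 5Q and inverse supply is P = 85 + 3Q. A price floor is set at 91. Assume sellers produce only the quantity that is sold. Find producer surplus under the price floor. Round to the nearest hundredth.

Without the control, 93 - 5Q = 85 + 3Q so Q* = 1 and P* = 88.
At P = 91, buyers demand (93 - 91)/5 = 0.4 while sellers would supply more, so the quantity traded is 0.4 at price 91.
The supply price at Q = 0.4 is 86.2. PS is the trapezoid between 91 and supply over [0, 0.4]: (1/2)[(91 - 85) + (91 - 86.2)](0.4) = 2.16.

2.16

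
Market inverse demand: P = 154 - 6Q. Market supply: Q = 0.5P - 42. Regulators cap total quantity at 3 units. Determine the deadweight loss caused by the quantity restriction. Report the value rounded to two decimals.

Rewriting supply in inverse form: P = 84 + 2Q.
Unrestricted equilibrium: Q* = (154 - 84)/(6 + 2) = 8.75.
At Q = 3 the demand price is 154 - 6(3) = 136 and the supply price is 84 + 2(3) = 90.
DWL = (1/2)(gap between curves at 3) x (Q* - 3) = (1/2)(46)(5.75) = 132.25.

132.25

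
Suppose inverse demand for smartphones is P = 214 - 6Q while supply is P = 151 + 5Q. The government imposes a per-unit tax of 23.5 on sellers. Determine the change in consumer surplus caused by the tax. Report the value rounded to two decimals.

Without the tax, 214 - 6Q = 151 + 5Q so Q* = 5.7273 and P* = 179.6364.
With the tax, sellers need 23.5 more per unit: 214 - 6Q = 151 + 5Q + 23.5, so Q_t = 3.5909. Buyers pay P_b = 192.4545; sellers receive P_s = P_b - 23.5 = 168.9545.
Consumers lose the trapezoid between P* and P_b out to Q_t plus the triangle from Q_t to Q*: change in CS = 38.6839 - 98.405 = -59.7211.

-59.72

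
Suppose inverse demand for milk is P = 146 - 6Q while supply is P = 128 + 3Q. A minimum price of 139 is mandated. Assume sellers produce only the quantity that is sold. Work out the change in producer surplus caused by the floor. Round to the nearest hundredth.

4.79

Free-market equilibrium: 146 - 6Q = 128 + 3Q gives Q* = 2, P* = 134.
At P = 139, buyers demand (146 - 139)/6 = 1.1667 while sellers would supply more, so the quantity traded is 1.1667 at price 139.
PS goes from (1/2)(2)(6) = 6 to 10.7917 (computed as (139 - 128)(1.1667) - (1/2)(3)(1.1667)^2), a change of 4.7917.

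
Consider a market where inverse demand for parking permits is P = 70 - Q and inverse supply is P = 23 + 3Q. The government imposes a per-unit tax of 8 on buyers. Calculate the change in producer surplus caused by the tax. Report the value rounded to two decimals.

-64.50

Pre-tax equilibrium: 70 - Q = 23 + 3Q gives Q* = 11.75, P* = 58.25.
With the tax, buyers' net willingness to pay falls by 8: (70 - 8) - Q = 23 + 3Q, so Q_t = 9.75. Buyers pay P_b = 60.25; sellers receive P_s = P_b - 8 = 52.25.
Producers lose the trapezoid between P_s and P* out to Q_t plus the triangle from Q_t to Q*: change in PS = 142.5938 - 207.0938 = -64.5.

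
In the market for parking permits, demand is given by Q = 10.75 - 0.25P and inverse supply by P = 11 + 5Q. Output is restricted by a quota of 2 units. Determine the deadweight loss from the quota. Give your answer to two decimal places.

10.89

Rewriting demand in inverse form: P = 43 - 4Q.
Without the quota, 43 - 4Q = 11 + 5Q gives Q* = 3.5556.
At Q = 2 the demand price is 43 - 4(2) = 35 and the supply price is 11 + 5(2) = 21.
Deadweight loss is the triangle between the curves from 2 to 3.5556: (1/2)(35 - 21)(3.5556 - 2) = 10.8889.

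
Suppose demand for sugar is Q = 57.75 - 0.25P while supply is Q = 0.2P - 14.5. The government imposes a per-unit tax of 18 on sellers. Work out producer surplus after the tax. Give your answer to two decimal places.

Rewriting demand in inverse form: P = 231 - 4Q.
Rewriting supply in inverse form: P = 72.5 + 5Q.
Without the tax, 231 - 4Q = 72.5 + 5Q so Q* = 17.6111 and P* = 160.5556.
A tax on sellers shifts supply up by 18: 231 - 4Q = 72.5 + 5Q + 18, so Q_t = 15.6111. Buyers pay P_b = 168.5556; sellers receive P_s = P_b - 18 = 150.5556.
PS = (1/2)(Q_t)(P_s - 72.5) = (1/2)(15.6111)(78.0556) = 609.267.

609.27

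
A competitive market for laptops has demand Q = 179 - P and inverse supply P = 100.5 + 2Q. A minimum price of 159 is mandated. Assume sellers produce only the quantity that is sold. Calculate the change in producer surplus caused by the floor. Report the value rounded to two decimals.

85.31

Rewriting demand in inverse form: P = 179 - Q.
Free-market equilibrium: 179 - Q = 100.5 + 2Q gives Q* = 26.1667, P* = 152.8333.
At the floor price 159, quantity demanded is (179 - 159)/1 = 20; demand is the short side, so Q = 20 trades at P = 159.
PS goes from (1/2)(26.1667)(52.3333) = 684.6944 to 770 (computed as (159 - 100.5)(20) - (1/2)(2)(20)^2), a change of 85.3056.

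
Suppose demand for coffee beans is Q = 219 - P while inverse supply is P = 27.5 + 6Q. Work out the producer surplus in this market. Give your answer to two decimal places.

Rewriting demand in inverse form: P = 219 - Q.
Setting demand equal to supply, 191.5 = 7Q, so Q* = 27.3571 and P* = 191.6429.
PS is the area between P* and the supply curve from 0 to Q*: (1/2)(27.3571)(164.1429) = 2245.2398.

2245.24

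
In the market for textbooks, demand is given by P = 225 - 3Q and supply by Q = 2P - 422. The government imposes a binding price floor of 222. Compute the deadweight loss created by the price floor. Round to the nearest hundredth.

15.75

Rewriting supply in inverse form: P = 211 + 0.5Q.
Free-market equilibrium: 225 - 3Q = 211 + 0.5Q gives Q* = 4, P* = 213.
At P = 222, buyers demand (225 - 222)/3 = 1 while sellers would supply more, so the quantity traded is 1 at price 222.
The lost-trades triangle has base Q* - 1 = 3 and height equal to the gap between the curves at Q = 1, which is 222 - 211.5 = 10.5. DWL = (1/2)(3)(10.5) = 15.75.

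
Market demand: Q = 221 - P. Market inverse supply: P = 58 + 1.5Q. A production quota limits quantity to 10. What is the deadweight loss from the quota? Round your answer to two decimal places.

Rewriting demand in inverse form: P = 221 - Q.
Unrestricted equilibrium: Q* = (221 - 58)/(1 + 1.5) = 65.2.
At Q = 10 the demand price is 221 - (10) = 211 and the supply price is 58 + 1.5(10) = 73.
DWL = (1/2)(gap between curves at 10) x (Q* - 10) = (1/2)(138)(55.2) = 3808.8.

3808.80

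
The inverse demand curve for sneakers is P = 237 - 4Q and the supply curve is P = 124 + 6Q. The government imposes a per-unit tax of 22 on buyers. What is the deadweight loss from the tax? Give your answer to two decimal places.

Without the tax, 237 - 4Q = 124 + 6Q so Q* = 11.3 and P* = 191.8.
With the tax, buyers' net willingness to pay falls by 22: (237 - 22) - 4Q = 124 + 6Q, so Q_t = 9.1. Buyers pay P_b = 200.6; sellers receive P_s = P_b - 22 = 178.6.
Deadweight loss is the triangle between the curves from Q_t to Q*: (1/2)(11.3 - 9.1)(22) = 24.2.

24.20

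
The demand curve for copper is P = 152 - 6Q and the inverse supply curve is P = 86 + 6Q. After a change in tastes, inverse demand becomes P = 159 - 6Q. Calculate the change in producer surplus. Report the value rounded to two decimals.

20.27

Initial equilibrium: Q_0 = 5.5, P_0 = 119; CS_0 = (1/2)(5.5)(33) = 90.75, PS_0 = (1/2)(5.5)(33) = 90.75.
New equilibrium: 159 - 6Q = 86 + 6Q gives Q_1 = 6.0833, P_1 = 122.5; CS_1 = 111.0208, PS_1 = 111.0208.
Change in producer surplus = 111.0208 - 90.75 = 20.2708.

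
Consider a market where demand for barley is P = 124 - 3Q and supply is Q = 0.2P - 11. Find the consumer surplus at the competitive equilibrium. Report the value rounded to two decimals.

Rewriting supply in inverse form: P = 55 + 5Q.
Setting demand equal to supply, 69 = 8Q, so Q* = 8.625 and P* = 98.125.
CS is the area between the demand curve and P* from 0 to Q*: (1/2)(8.625)(25.875) = 111.5859.

111.59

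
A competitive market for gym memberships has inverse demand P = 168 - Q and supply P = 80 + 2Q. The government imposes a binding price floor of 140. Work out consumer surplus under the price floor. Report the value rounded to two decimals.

392.00

Free-market equilibrium: 168 - Q = 80 + 2Q gives Q* = 29.3333, P* = 138.6667.
At the floor price 140, quantity demanded is (168 - 140)/1 = 28; demand is the short side, so Q = 28 trades at P = 140.
CS is the triangle under demand above 140: (1/2)(28)(168 - 140) = 392.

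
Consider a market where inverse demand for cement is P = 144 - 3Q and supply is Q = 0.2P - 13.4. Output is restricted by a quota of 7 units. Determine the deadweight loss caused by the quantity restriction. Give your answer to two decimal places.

27.56

Rewriting supply in inverse form: P = 67 + 5Q.
Unrestricted equilibrium: Q* = (144 - 67)/(3 + 5) = 9.625.
At Q = 7 the demand price is 144 - 3(7) = 123 and the supply price is 67 + 5(7) = 102.
DWL = (1/2)(gap between curves at 7) x (Q* - 7) = (1/2)(21)(2.625) = 27.5625.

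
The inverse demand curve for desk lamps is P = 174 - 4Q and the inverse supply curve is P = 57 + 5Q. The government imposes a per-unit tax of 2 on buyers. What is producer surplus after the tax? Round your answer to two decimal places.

Without the tax, 174 - 4Q = 57 + 5Q so Q* = 13 and P* = 122.
A tax on buyers shifts demand down by 2: (174 - 2) - 4Q = 57 + 5Q, so Q_t = 12.7778. Buyers pay P_b = 122.8889; sellers receive P_s = P_b - 2 = 120.8889.
PS = (1/2)(Q_t)(P_s - 57) = (1/2)(12.7778)(63.8889) = 408.179.

408.18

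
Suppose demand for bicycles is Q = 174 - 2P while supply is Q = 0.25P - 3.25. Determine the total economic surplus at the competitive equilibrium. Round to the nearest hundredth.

608.44

Rewriting demand in inverse form: P = 87 - 0.5Q.
Rewriting supply in inverse form: P = 13 + 4Q.
Setting demand equal to supply, 74 = 4.5Q, so Q* = 16.4444 and P* = 78.7778.
CS = (1/2)(16.4444)(8.2222) = 67.6049 and PS = (1/2)(16.4444)(65.7778) = 540.8395, so total surplus = 608.4444.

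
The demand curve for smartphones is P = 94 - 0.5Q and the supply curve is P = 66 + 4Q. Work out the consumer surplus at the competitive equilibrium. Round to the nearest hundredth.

9.68

Equilibrium: 94 - 0.5Q = 66 + 4Q, so Q* = 6.2222 and P* = 90.8889.
CS is the area between the demand curve and P* from 0 to Q*: (1/2)(6.2222)(3.1111) = 9.679.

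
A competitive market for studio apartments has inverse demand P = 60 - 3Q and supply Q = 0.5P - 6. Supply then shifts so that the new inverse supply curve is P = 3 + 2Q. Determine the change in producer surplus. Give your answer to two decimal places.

37.80

Rewriting supply in inverse form: P = 12 + 2Q.
Initial equilibrium: Q_0 = 9.6, P_0 = 31.2; CS_0 = (1/2)(9.6)(28.8) = 138.24, PS_0 = (1/2)(9.6)(19.2) = 92.16.
New equilibrium: 60 - 3Q = 3 + 2Q gives Q_1 = 11.4, P_1 = 25.8; CS_1 = 194.94, PS_1 = 129.96.
Change in producer surplus = 129.96 - 92.16 = 37.8.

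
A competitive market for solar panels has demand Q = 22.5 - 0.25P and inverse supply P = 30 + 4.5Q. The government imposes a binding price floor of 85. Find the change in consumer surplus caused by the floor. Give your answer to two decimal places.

-96.53

Rewriting demand in inverse form: P = 90 - 4Q.
Without the control, 90 - 4Q = 30 + 4.5Q so Q* = 7.0588 and P* = 61.7647.
At the floor price 85, quantity demanded is (90 - 85)/4 = 1.25; demand is the short side, so Q = 1.25 trades at P = 85.
CS goes from (1/2)(7.0588)(28.2353) = 99.654 to 3.125 (computed as (90 - 85)(1.25) - (1/2)(4)(1.25)^2), a change of -96.529.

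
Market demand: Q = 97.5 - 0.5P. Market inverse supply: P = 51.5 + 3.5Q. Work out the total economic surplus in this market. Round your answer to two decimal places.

1872.02

Rewriting demand in inverse form: P = 195 - 2Q.
Equilibrium: 195 - 2Q = 51.5 + 3.5Q, so Q* = 26.0909 and P* = 142.8182.
CS = (1/2)(26.0909)(52.1818) = 680.7355 and PS = (1/2)(26.0909)(91.3182) = 1191.2872, so total surplus = 1872.0227.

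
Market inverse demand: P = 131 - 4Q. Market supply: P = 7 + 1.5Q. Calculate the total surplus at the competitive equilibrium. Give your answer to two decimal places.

1397.82

Setting demand equal to supply, 124 = 5.5Q, so Q* = 22.5455 and P* = 40.8182.
Total surplus is the full triangle between the curves from 0 to Q*: (1/2)(22.5455)(131 - 7) = 1397.8182.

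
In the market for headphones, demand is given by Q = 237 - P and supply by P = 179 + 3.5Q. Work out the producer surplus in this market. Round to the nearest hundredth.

Rewriting demand in inverse form: P = 237 - Q.
Equilibrium: 237 - Q = 179 + 3.5Q, so Q* = 12.8889 and P* = 224.1111.
Producer surplus is the triangle above supply below P*: (1/2)(12.8889)(224.1111 - 179) = (1/2)(12.8889)(45.1111) = 290.716.

290.72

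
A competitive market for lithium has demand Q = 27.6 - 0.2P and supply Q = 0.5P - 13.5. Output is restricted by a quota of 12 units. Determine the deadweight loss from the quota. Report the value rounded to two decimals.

52.07

Rewriting demand in inverse form: P = 138 - 5Q.
Rewriting supply in inverse form: P = 27 + 2Q.
Unrestricted equilibrium: Q* = (138 - 27)/(5 + 2) = 15.8571.
At Q = 12 the demand price is 138 - 5(12) = 78 and the supply price is 27 + 2(12) = 51.
DWL = (1/2)(gap between curves at 12) x (Q* - 12) = (1/2)(27)(3.8571) = 52.0714.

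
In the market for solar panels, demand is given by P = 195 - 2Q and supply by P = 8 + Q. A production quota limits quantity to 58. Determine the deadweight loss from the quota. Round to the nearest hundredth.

28.17

Without the quota, 195 - 2Q = 8 + Q gives Q* = 62.3333.
At Q = 58 the demand price is 195 - 2(58) = 79 and the supply price is 8 + (58) = 66.
Deadweight loss is the triangle between the curves from 58 to 62.3333: (1/2)(79 - 66)(62.3333 - 58) = 28.1667.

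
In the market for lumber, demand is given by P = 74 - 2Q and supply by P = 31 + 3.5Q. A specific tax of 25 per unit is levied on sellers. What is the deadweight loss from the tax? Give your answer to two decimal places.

Pre-tax equilibrium: 74 - 2Q = 31 + 3.5Q gives Q* = 7.8182, P* = 58.3636.
A tax on sellers shifts supply up by 25: 74 - 2Q = 31 + 3.5Q + 25, so Q_t = 3.2727. Buyers pay P_b = 67.4545; sellers receive P_s = P_b - 25 = 42.4545.
Deadweight loss is the triangle between the curves from Q_t to Q*: (1/2)(7.8182 - 3.2727)(25) = 56.8182.

56.82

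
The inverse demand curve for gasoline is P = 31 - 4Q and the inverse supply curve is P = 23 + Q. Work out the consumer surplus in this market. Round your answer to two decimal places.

Equilibrium: 31 - 4Q = 23 + Q, so Q* = 1.6 and P* = 24.6.
Consumer surplus is the triangle under demand above P*: (1/2)(1.6)(31 - 24.6) = (1/2)(1.6)(6.4) = 5.12.

5.12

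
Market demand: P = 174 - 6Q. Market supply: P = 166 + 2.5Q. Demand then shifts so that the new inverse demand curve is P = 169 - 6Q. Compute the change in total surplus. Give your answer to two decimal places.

-3.24

Initial equilibrium: Q_0 = 0.9412, P_0 = 168.3529; CS_0 = (1/2)(0.9412)(5.6471) = 2.6574, PS_0 = (1/2)(0.9412)(2.3529) = 1.1073.
New equilibrium: 169 - 6Q = 166 + 2.5Q gives Q_1 = 0.3529, P_1 = 166.8824; CS_1 = 0.3737, PS_1 = 0.1557.
Change in total surplus = (0.3737 + 0.1557) - (2.6574 + 1.1073) = -3.2353.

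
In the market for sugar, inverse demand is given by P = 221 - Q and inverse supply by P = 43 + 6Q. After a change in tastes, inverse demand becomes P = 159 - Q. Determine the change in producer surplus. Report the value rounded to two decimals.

-1116.00

Initial equilibrium: Q_0 = 25.4286, P_0 = 195.5714; CS_0 = (1/2)(25.4286)(25.4286) = 323.3061, PS_0 = (1/2)(25.4286)(152.5714) = 1939.8367.
New equilibrium: 159 - Q = 43 + 6Q gives Q_1 = 16.5714, P_1 = 142.4286; CS_1 = 137.3061, PS_1 = 823.8367.
Change in producer surplus = 823.8367 - 1939.8367 = -1116.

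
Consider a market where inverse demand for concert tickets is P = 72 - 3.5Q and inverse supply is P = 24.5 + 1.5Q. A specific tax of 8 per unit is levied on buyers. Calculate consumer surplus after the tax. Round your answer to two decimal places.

Pre-tax equilibrium: 72 - 3.5Q = 24.5 + 1.5Q gives Q* = 9.5, P* = 38.75.
With the tax, buyers' net willingness to pay falls by 8: (72 - 8) - 3.5Q = 24.5 + 1.5Q, so Q_t = 7.9. Buyers pay P_b = 44.35; sellers receive P_s = P_b - 8 = 36.35.
Consumer surplus is the triangle under demand above P_b: (1/2)(7.9)(72 - 44.35) = 109.2175.

109.22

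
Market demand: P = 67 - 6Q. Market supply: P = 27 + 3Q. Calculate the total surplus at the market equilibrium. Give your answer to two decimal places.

88.89

Setting demand equal to supply, 40 = 9Q, so Q* = 4.4444 and P* = 40.3333.
CS = (1/2)(4.4444)(26.6667) = 59.2593 and PS = (1/2)(4.4444)(13.3333) = 29.6296, so total surplus = 88.8889.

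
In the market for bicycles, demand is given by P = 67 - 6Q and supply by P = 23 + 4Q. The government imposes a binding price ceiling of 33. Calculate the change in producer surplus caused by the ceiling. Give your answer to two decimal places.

Free-market equilibrium: 67 - 6Q = 23 + 4Q gives Q* = 4.4, P* = 40.6.
At P = 33, sellers supply (33 - 23)/4 = 2.5 while buyers want more, so the quantity traded is 2.5 at price 33.
PS goes from (1/2)(4.4)(17.6) = 38.72 to 12.5 (computed as (33 - 23)(2.5) - (1/2)(4)(2.5)^2), a change of -26.22.

-26.22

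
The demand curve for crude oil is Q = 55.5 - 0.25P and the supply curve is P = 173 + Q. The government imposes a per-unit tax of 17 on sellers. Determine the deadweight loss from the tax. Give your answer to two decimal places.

Rewriting demand in inverse form: P = 222 - 4Q.
Pre-tax equilibrium: 222 - 4Q = 173 + Q gives Q* = 9.8, P* = 182.8.
A tax on sellers shifts supply up by 17: 222 - 4Q = 173 + Q + 17, so Q_t = 6.4. Buyers pay P_b = 196.4; sellers receive P_s = P_b - 17 = 179.4.
Deadweight loss is the triangle between the curves from Q_t to Q*: (1/2)(9.8 - 6.4)(17) = 28.9.

28.90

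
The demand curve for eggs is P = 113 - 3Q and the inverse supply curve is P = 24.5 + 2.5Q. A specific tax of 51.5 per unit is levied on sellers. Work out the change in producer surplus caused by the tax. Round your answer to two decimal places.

Pre-tax equilibrium: 113 - 3Q = 24.5 + 2.5Q gives Q* = 16.0909, P* = 64.7273.
With the tax, sellers need 51.5 more per unit: 113 - 3Q = 24.5 + 2.5Q + 51.5, so Q_t = 6.7273. Buyers pay P_b = 92.8182; sellers receive P_s = P_b - 51.5 = 41.3182.
PS falls from (1/2)(16.0909)(40.2273) = 323.6467 to (1/2)(6.7273)(16.8182) = 56.5702, a change of -267.0764.

-267.08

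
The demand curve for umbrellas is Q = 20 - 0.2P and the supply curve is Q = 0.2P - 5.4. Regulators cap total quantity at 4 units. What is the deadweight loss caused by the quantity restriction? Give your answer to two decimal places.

54.45

Rewriting demand in inverse form: P = 100 - 5Q.
Rewriting supply in inverse form: P = 27 + 5Q.
Without the quota, 100 - 5Q = 27 + 5Q gives Q* = 7.3.
At Q = 4 the demand price is 100 - 5(4) = 80 and the supply price is 27 + 5(4) = 47.
Deadweight loss is the triangle between the curves from 4 to 7.3: (1/2)(80 - 47)(7.3 - 4) = 54.45.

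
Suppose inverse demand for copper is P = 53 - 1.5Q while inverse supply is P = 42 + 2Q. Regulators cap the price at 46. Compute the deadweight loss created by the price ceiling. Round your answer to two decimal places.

2.29

Free-market equilibrium: 53 - 1.5Q = 42 + 2Q gives Q* = 3.1429, P* = 48.2857.
At the ceiling price 46, quantity supplied is (46 - 42)/2 = 2; supply is the short side, so Q = 2 trades at P = 46.
At Q = 2 the demand price is 50 and the supply price is 46. Deadweight loss is the triangle between the curves from 2 to 3.1429: (1/2)(50 - 46)(3.1429 - 2) = 2.2857.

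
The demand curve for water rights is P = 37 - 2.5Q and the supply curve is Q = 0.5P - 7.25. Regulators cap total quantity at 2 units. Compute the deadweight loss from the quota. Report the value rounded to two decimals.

20.25

Rewriting supply in inverse form: P = 14.5 + 2Q.
Unrestricted equilibrium: Q* = (37 - 14.5)/(2.5 + 2) = 5.
At Q = 2 the demand price is 37 - 2.5(2) = 32 and the supply price is 14.5 + 2(2) = 18.5.
Deadweight loss is the triangle between the curves from 2 to 5: (1/2)(32 - 18.5)(5 - 2) = 20.25.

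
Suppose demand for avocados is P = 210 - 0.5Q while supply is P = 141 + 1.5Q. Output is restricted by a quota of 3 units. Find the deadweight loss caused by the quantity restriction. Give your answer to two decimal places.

Without the quota, 210 - 0.5Q = 141 + 1.5Q gives Q* = 34.5.
At Q = 3 the demand price is 210 - 0.5(3) = 208.5 and the supply price is 141 + 1.5(3) = 145.5.
DWL = (1/2)(gap between curves at 3) x (Q* - 3) = (1/2)(63)(31.5) = 992.25.

992.25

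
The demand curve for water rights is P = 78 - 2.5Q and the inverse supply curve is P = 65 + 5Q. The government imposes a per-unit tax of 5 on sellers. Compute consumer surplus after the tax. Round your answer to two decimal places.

Without the tax, 78 - 2.5Q = 65 + 5Q so Q* = 1.7333 and P* = 73.6667.
With the tax, sellers need 5 more per unit: 78 - 2.5Q = 65 + 5Q + 5, so Q_t = 1.0667. Buyers pay P_b = 75.3333; sellers receive P_s = P_b - 5 = 70.3333.
Consumer surplus is the triangle under demand above P_b: (1/2)(1.0667)(78 - 75.3333) = 1.4222.

1.42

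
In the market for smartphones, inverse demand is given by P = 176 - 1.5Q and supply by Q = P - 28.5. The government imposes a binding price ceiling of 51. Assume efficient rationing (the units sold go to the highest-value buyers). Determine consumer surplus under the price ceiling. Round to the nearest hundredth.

Rewriting supply in inverse form: P = 28.5 + Q.
Without the control, 176 - 1.5Q = 28.5 + Q so Q* = 59 and P* = 87.5.
At P = 51, sellers supply (51 - 28.5)/1 = 22.5 while buyers want more, so the quantity traded is 22.5 at price 51.
The demand price at Q = 22.5 is 142.25. CS is the trapezoid between demand and 51 over [0, 22.5]: (1/2)[(176 - 51) + (142.25 - 51)](22.5) = 2432.8125.

2432.81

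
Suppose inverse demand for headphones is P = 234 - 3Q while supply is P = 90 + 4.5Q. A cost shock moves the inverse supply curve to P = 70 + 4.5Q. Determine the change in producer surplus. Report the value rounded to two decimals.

Initial equilibrium: Q_0 = 19.2, P_0 = 176.4; CS_0 = (1/2)(19.2)(57.6) = 552.96, PS_0 = (1/2)(19.2)(86.4) = 829.44.
New equilibrium: 234 - 3Q = 70 + 4.5Q gives Q_1 = 21.8667, P_1 = 168.4; CS_1 = 717.2267, PS_1 = 1075.84.
Change in producer surplus = 1075.84 - 829.44 = 246.4.

246.40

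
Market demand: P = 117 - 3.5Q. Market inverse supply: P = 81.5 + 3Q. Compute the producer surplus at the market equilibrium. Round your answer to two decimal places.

44.74

Setting demand equal to supply, 35.5 = 6.5Q, so Q* = 5.4615 and P* = 97.8846.
The supply curve's price intercept is 81.5, so PS = (1/2)(Q*)(P* - 81.5) = (1/2)(5.4615)(16.3846) = 44.7426.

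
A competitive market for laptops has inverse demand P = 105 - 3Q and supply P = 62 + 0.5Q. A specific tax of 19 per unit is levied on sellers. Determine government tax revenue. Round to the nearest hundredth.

130.29

Pre-tax equilibrium: 105 - 3Q = 62 + 0.5Q gives Q* = 12.2857, P* = 68.1429.
With the tax, sellers need 19 more per unit: 105 - 3Q = 62 + 0.5Q + 19, so Q_t = 6.8571. Buyers pay P_b = 84.4286; sellers receive P_s = P_b - 19 = 65.4286.
Revenue is the tax times quantity traded: 19 x 6.8571 = 130.2857.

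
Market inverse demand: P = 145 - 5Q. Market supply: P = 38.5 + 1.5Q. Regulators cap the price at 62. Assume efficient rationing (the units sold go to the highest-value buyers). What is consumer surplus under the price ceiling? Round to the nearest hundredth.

Free-market equilibrium: 145 - 5Q = 38.5 + 1.5Q gives Q* = 16.3846, P* = 63.0769.
At the ceiling price 62, quantity supplied is (62 - 38.5)/1.5 = 15.6667; supply is the short side, so Q = 15.6667 trades at P = 62.
The demand price at Q = 15.6667 is 66.6667. CS is the trapezoid between demand and 62 over [0, 15.6667]: (1/2)[(145 - 62) + (66.6667 - 62)](15.6667) = 686.7222.

686.72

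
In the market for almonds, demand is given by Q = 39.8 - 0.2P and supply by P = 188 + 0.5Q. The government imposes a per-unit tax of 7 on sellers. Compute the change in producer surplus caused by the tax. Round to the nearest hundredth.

-0.87

Rewriting demand in inverse form: P = 199 - 5Q.
Pre-tax equilibrium: 199 - 5Q = 188 + 0.5Q gives Q* = 2, P* = 189.
A tax on sellers shifts supply up by 7: 199 - 5Q = 188 + 0.5Q + 7, so Q_t = 0.7273. Buyers pay P_b = 195.3636; sellers receive P_s = P_b - 7 = 188.3636.
Producers lose the trapezoid between P_s and P* out to Q_t plus the triangle from Q_t to Q*: change in PS = 0.1322 - 1 = -0.8678.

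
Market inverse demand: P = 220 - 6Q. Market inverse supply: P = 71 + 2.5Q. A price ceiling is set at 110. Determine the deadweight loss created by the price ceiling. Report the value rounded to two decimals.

Free-market equilibrium: 220 - 6Q = 71 + 2.5Q gives Q* = 17.5294, P* = 114.8235.
At P = 110, sellers supply (110 - 71)/2.5 = 15.6 while buyers want more, so the quantity traded is 15.6 at price 110.
At Q = 15.6 the demand price is 126.4 and the supply price is 110. Deadweight loss is the triangle between the curves from 15.6 to 17.5294: (1/2)(126.4 - 110)(17.5294 - 15.6) = 15.8212.

15.82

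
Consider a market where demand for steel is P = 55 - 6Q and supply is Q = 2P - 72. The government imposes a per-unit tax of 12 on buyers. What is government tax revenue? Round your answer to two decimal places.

Rewriting supply in inverse form: P = 36 + 0.5Q.
Without the tax, 55 - 6Q = 36 + 0.5Q so Q* = 2.9231 and P* = 37.4615.
A tax on buyers shifts demand down by 12: (55 - 12) - 6Q = 36 + 0.5Q, so Q_t = 1.0769. Buyers pay P_b = 48.5385; sellers receive P_s = P_b - 12 = 36.5385.
Tax revenue = t x Q_t = 12 x 1.0769 = 12.9231.

12.92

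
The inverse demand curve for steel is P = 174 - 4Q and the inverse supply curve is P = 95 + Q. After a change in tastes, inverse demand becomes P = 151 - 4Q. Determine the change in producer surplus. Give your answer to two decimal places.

Initial equilibrium: Q_0 = 15.8, P_0 = 110.8; CS_0 = (1/2)(15.8)(63.2) = 499.28, PS_0 = (1/2)(15.8)(15.8) = 124.82.
New equilibrium: 151 - 4Q = 95 + Q gives Q_1 = 11.2, P_1 = 106.2; CS_1 = 250.88, PS_1 = 62.72.
Change in producer surplus = 62.72 - 124.82 = -62.1.

-62.10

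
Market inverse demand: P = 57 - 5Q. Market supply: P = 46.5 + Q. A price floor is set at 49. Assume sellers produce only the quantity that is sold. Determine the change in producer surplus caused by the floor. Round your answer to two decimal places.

Free-market equilibrium: 57 - 5Q = 46.5 + Q gives Q* = 1.75, P* = 48.25.
At P = 49, buyers demand (57 - 49)/5 = 1.6 while sellers would supply more, so the quantity traded is 1.6 at price 49.
PS goes from (1/2)(1.75)(1.75) = 1.5312 to 2.72 (computed as (49 - 46.5)(1.6) - (1/2)(1)(1.6)^2), a change of 1.1887.

1.19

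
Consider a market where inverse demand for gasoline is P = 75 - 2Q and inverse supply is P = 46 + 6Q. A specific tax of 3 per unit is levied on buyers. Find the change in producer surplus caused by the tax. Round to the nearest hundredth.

Without the tax, 75 - 2Q = 46 + 6Q so Q* = 3.625 and P* = 67.75.
A tax on buyers shifts demand down by 3: (75 - 3) - 2Q = 46 + 6Q, so Q_t = 3.25. Buyers pay P_b = 68.5; sellers receive P_s = P_b - 3 = 65.5.
Producers lose the trapezoid between P_s and P* out to Q_t plus the triangle from Q_t to Q*: change in PS = 31.6875 - 39.4219 = -7.7344.

-7.73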